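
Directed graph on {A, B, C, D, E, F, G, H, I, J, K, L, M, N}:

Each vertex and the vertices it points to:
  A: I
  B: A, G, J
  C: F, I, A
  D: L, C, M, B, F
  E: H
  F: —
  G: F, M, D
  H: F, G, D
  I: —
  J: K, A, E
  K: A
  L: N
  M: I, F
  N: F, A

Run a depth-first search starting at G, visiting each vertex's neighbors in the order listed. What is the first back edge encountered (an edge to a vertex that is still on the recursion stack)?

B→G

DFS from G (visiting each vertex's neighbors in the order listed); mark gray on enter, black on exit:
G gray
  F gray
  F black
  M gray
    I gray
    I black
    M→F: F black — skip
  M black
  D gray
    L gray
      N gray
        N→F: F black — skip
        A gray
          A→I: I black — skip
        A black
      N black
    L black
    C gray
      C→F: F black — skip
      C→I: I black — skip
      C→A: A black — skip
    C black
    D→M: M black — skip
    B gray
      B→A: A black — skip
      B→G: G is gray → back edge
First back edge: B → G.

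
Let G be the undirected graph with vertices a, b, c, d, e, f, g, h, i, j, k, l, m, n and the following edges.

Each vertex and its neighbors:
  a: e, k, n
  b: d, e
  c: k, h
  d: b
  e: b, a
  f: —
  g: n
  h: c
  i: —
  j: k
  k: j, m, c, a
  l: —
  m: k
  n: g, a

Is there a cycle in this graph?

No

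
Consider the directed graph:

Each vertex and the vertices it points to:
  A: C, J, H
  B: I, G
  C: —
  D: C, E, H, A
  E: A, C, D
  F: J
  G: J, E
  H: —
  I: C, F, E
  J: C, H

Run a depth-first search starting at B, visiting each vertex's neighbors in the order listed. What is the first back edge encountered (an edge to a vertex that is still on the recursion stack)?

D->E

DFS from B (visiting each vertex's neighbors in the order listed); mark gray on enter, black on exit:
B gray
  I gray
    C gray
    C black
    F gray
      J gray
        J→C: C black — skip
        H gray
        H black
      J black
    F black
    E gray
      A gray
        A→C: C black — skip
        A→J: J black — skip
        A→H: H black — skip
      A black
      E→C: C black — skip
      D gray
        D→C: C black — skip
        D→E: E is gray → back edge
First back edge: D → E.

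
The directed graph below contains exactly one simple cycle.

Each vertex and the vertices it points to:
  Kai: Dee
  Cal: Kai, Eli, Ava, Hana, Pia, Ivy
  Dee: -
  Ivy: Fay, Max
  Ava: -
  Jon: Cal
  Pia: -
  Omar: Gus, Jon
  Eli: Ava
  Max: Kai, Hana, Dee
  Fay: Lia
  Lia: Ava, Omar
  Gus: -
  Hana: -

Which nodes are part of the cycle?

Cal, Fay, Ivy, Jon, Lia, Omar

DFS with gray/black marking from Omar:
Omar gray
  Gus gray
  Gus black
  Jon gray
    Cal gray
      Kai gray
        Dee gray
        Dee black
      Kai black
      Eli gray
        Ava gray
        Ava black
      Eli black
      Cal→Ava: Ava black — skip
      Hana gray
      Hana black
      Pia gray
      Pia black
      Ivy gray
        Fay gray
          Lia gray
            Lia→Ava: Ava black — skip
            Lia→Omar: Omar is gray → back edge
Back edge closes the cycle Omar → Jon → Cal → Ivy → Fay → Lia → Omar; its vertices are {Cal, Fay, Ivy, Jon, Lia, Omar}.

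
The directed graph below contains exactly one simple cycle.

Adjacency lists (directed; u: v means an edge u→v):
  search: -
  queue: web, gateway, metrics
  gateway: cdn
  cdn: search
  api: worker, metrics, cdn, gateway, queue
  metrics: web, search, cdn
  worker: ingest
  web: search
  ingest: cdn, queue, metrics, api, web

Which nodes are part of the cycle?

api, ingest, worker

DFS with gray/black marking from worker:
worker gray
  ingest gray
    cdn gray
      search gray
      search black
    cdn black
    queue gray
      web gray
        web→search: search black — skip
      web black
      gateway gray
        gateway→cdn: cdn black — skip
      gateway black
      metrics gray
        metrics→web: web black — skip
        metrics→search: search black — skip
        metrics→cdn: cdn black — skip
      metrics black
    queue black
    ingest→metrics: metrics black — skip
    api gray
      api→worker: worker is gray → back edge
Back edge closes the cycle worker → ingest → api → worker; its vertices are {api, ingest, worker}.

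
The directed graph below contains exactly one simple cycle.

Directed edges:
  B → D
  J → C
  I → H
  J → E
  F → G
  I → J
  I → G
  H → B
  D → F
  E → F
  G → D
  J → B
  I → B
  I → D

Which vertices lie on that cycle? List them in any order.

D, F, G

DFS with gray/black marking from G:
G gray
  D gray
    F gray
      F→G: G is gray → back edge
Back edge closes the cycle G → D → F → G; its vertices are {D, F, G}.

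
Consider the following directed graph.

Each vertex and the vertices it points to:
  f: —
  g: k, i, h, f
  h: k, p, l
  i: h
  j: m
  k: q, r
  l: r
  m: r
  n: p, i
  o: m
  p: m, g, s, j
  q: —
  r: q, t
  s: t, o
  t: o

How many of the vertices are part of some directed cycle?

A vertex is on a directed cycle iff it belongs to a strongly connected component of size ≥ 2 (or has a self-loop).
The vertices on cycles are {g, h, i, m, o, p, r, t} — 8 in total.

8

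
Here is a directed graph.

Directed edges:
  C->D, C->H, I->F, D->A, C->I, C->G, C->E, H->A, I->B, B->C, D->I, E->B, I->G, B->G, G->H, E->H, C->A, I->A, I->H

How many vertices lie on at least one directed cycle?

5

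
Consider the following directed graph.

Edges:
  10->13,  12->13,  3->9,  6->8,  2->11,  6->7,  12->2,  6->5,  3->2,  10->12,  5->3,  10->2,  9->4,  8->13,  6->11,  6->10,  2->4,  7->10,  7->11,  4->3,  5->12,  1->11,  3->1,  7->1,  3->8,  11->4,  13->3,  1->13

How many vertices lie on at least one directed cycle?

A vertex is on a directed cycle iff it belongs to a strongly connected component of size ≥ 2 (or has a self-loop).
The vertices on cycles are {1, 2, 3, 4, 8, 9, 11, 13} — 8 in total.

8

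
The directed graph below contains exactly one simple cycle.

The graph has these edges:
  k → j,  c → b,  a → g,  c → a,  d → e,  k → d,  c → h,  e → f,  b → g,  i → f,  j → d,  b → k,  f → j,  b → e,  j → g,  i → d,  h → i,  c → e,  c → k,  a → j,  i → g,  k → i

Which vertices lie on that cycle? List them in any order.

d, e, f, j

DFS with gray/black marking from e:
e gray
  f gray
    j gray
      g gray
      g black
      d gray
        d→e: e is gray → back edge
Back edge closes the cycle e → f → j → d → e; its vertices are {d, e, f, j}.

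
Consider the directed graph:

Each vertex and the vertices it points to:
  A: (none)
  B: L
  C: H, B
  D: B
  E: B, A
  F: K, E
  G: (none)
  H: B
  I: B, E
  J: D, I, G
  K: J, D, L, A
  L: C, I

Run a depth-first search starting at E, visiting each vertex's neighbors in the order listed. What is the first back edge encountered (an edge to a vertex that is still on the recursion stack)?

DFS from E (visiting each vertex's neighbors in the order listed); mark gray on enter, black on exit:
E gray
  B gray
    L gray
      C gray
        H gray
          H→B: B is gray → back edge
First back edge: H → B.

H->B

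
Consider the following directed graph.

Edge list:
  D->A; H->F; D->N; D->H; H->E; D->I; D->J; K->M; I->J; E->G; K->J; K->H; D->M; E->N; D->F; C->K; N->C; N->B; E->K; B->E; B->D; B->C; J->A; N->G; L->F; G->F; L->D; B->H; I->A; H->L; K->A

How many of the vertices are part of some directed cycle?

8

A vertex is on a directed cycle iff it belongs to a strongly connected component of size ≥ 2 (or has a self-loop).
The vertices on cycles are {B, C, D, E, H, K, L, N} — 8 in total.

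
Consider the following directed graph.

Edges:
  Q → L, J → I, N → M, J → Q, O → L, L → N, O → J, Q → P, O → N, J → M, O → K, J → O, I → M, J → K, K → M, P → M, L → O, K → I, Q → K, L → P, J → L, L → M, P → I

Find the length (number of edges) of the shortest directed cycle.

2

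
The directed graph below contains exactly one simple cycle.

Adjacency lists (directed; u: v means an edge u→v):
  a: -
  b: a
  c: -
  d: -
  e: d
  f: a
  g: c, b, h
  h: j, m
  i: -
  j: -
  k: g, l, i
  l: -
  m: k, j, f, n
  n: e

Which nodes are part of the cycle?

DFS with gray/black marking from m:
m gray
  k gray
    g gray
      c gray
      c black
      b gray
        a gray
        a black
      b black
      h gray
        j gray
        j black
        h→m: m is gray → back edge
Back edge closes the cycle m → k → g → h → m; its vertices are {g, h, k, m}.

g, h, k, m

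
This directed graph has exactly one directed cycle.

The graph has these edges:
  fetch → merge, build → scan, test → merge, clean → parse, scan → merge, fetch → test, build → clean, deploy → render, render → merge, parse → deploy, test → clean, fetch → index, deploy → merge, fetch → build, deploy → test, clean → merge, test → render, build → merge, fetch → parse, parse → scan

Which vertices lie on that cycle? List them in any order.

test, clean, parse, deploy

DFS with gray/black marking from parse:
parse gray
  deploy gray
    test gray
      clean gray
        merge gray
        merge black
        clean→parse: parse is gray → back edge
Back edge closes the cycle parse → deploy → test → clean → parse; its vertices are {test, clean, parse, deploy}.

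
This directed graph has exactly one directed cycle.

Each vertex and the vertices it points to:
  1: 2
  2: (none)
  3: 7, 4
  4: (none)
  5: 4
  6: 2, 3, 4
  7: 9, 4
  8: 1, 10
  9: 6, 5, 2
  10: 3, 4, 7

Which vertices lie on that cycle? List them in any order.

DFS with gray/black marking from 7:
7 gray
  9 gray
    6 gray
      2 gray
      2 black
      3 gray
        3→7: 7 is gray → back edge
Back edge closes the cycle 7 → 9 → 6 → 3 → 7; its vertices are {3, 6, 7, 9}.

3, 6, 7, 9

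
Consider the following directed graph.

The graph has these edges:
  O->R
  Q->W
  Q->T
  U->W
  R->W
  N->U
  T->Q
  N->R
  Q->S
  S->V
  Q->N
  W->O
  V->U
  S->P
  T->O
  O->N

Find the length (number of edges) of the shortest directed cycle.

2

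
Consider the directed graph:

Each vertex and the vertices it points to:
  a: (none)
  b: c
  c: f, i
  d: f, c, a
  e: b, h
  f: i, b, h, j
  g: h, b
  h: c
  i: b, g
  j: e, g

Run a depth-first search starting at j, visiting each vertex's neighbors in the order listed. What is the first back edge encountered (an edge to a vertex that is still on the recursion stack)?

DFS from j (visiting each vertex's neighbors in the order listed); mark gray on enter, black on exit:
j gray
  e gray
    b gray
      c gray
        f gray
          i gray
            i→b: b is gray → back edge
First back edge: i → b.

i->b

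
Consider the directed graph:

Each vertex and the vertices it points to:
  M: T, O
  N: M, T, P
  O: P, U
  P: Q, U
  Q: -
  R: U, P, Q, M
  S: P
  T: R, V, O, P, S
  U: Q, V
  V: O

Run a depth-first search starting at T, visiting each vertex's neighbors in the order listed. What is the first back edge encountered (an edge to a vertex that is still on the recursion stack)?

P→U

DFS from T (visiting each vertex's neighbors in the order listed); mark gray on enter, black on exit:
T gray
  R gray
    U gray
      Q gray
      Q black
      V gray
        O gray
          P gray
            P→Q: Q black — skip
            P→U: U is gray → back edge
First back edge: P → U.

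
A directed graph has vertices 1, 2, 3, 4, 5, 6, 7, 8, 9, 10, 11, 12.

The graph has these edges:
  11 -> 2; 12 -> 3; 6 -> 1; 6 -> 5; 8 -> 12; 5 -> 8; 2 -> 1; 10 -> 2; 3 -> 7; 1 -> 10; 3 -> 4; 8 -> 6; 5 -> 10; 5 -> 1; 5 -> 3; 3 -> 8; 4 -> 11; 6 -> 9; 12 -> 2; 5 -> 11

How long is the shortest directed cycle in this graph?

3

For each vertex v, BFS finds the shortest path from v back to v.
The shortest such closed walk is 3 → 8 → 12 → 3, length 3.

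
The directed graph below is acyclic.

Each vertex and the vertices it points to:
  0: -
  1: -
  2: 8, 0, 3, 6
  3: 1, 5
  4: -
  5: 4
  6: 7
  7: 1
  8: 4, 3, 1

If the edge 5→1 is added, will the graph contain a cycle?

Adding 5→1 creates a cycle iff 1 can already reach 5.
Explore from 1: no path reaches 5. The graph stays acyclic.

No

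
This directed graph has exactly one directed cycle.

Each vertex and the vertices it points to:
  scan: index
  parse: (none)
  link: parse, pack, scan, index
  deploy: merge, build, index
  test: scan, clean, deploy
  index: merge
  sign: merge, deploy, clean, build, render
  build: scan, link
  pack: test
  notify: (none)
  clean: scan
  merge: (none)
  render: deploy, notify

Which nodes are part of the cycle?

DFS with gray/black marking from build:
build gray
  scan gray
    index gray
      merge gray
      merge black
    index black
  scan black
  link gray
    parse gray
    parse black
    pack gray
      test gray
        test→scan: scan black — skip
        clean gray
          clean→scan: scan black — skip
        clean black
        deploy gray
          deploy→merge: merge black — skip
          deploy→build: build is gray → back edge
Back edge closes the cycle build → link → pack → test → deploy → build; its vertices are {link, pack, test, build, deploy}.

link, pack, test, build, deploy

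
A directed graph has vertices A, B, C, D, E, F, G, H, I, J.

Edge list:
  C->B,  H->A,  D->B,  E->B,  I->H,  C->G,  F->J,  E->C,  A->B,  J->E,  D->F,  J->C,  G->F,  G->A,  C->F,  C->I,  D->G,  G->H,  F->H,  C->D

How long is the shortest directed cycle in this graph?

For each vertex v, BFS finds the shortest path from v back to v.
The shortest such closed walk is J → C → F → J, length 3.

3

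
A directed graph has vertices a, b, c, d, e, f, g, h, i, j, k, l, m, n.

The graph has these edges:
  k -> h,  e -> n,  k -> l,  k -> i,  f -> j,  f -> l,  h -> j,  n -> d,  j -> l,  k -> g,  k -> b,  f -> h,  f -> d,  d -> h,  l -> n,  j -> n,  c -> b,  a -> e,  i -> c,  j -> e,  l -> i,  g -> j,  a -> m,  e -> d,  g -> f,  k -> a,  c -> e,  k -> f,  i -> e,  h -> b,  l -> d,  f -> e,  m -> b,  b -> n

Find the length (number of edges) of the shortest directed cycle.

For each vertex v, BFS finds the shortest path from v back to v.
The shortest such closed walk is h → j → l → d → h, length 4.

4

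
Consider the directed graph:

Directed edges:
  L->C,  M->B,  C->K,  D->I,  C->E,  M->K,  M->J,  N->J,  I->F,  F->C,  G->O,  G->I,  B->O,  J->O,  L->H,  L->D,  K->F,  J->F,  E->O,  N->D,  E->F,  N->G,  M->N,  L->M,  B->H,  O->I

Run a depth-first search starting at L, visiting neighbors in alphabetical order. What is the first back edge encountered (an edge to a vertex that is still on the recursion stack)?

F->C

DFS from L (visiting neighbors in alphabetical order); mark gray on enter, black on exit:
L gray
  C gray
    E gray
      F gray
        F→C: C is gray → back edge
First back edge: F → C.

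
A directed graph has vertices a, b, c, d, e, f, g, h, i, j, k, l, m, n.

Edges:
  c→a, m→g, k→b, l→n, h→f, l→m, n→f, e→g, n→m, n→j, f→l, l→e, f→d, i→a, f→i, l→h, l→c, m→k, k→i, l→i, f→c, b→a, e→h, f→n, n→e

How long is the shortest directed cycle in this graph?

2

For each vertex v, BFS finds the shortest path from v back to v.
The shortest such closed walk is n → f → n, length 2.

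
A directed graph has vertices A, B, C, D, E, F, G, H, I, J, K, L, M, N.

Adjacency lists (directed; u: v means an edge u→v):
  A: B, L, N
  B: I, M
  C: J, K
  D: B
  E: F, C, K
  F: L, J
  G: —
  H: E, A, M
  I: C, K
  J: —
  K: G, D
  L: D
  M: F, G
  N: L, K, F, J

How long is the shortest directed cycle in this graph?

4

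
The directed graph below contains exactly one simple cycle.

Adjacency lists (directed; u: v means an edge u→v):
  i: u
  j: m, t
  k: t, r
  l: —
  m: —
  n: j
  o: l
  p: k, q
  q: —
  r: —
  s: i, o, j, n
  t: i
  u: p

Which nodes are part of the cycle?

i, k, p, t, u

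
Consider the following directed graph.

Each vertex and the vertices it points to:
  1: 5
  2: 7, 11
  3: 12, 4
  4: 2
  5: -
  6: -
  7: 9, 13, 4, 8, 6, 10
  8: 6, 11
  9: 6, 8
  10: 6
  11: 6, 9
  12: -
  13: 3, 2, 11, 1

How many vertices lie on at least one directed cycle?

A vertex is on a directed cycle iff it belongs to a strongly connected component of size ≥ 2 (or has a self-loop).
The vertices on cycles are {2, 3, 4, 7, 8, 9, 11, 13} — 8 in total.

8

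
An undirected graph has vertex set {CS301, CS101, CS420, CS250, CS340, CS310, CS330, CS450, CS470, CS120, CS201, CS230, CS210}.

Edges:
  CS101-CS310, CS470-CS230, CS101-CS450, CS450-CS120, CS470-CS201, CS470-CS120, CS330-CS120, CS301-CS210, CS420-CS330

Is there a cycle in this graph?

No

DFS, tracking each vertex's parent; an edge to a visited non-parent vertex closes a cycle.
Start from CS301:
visit CS301 (parent –)
  visit CS210 (parent CS301)
    CS210–CS301: parent, skip
visit CS101 (parent –)
  visit CS450 (parent CS101)
    visit CS120 (parent CS450)
      CS120–CS450: parent, skip
      visit CS470 (parent CS120)
        CS470–CS120: parent, skip
        visit CS230 (parent CS470)
          CS230–CS470: parent, skip
        visit CS201 (parent CS470)
          CS201–CS470: parent, skip
      visit CS330 (parent CS120)
        CS330–CS120: parent, skip
        visit CS420 (parent CS330)
          CS420–CS330: parent, skip
    CS450–CS101: parent, skip
  visit CS310 (parent CS101)
    CS310–CS101: parent, skip
visit CS250 (parent –)
visit CS340 (parent –)
No non-parent visited neighbor found — the graph is a forest.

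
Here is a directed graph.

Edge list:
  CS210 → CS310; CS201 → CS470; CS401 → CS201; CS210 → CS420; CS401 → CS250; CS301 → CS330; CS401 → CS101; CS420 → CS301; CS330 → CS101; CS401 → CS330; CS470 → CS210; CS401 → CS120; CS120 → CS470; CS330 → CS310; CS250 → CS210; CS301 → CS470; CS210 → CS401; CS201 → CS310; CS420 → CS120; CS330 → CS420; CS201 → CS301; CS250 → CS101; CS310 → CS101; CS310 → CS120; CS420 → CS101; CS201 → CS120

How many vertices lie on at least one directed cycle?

10

A vertex is on a directed cycle iff it belongs to a strongly connected component of size ≥ 2 (or has a self-loop).
The vertices on cycles are {CS120, CS201, CS210, CS250, CS301, CS310, CS330, CS401, CS420, CS470} — 10 in total.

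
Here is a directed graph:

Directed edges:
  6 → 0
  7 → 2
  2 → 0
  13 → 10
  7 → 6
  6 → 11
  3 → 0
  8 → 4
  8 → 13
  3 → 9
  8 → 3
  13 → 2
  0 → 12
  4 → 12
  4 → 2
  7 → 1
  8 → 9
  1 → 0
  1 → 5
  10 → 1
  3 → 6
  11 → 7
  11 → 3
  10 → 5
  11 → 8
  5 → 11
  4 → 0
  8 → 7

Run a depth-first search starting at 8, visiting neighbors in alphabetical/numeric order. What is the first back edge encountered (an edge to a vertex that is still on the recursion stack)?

DFS from 8 (visiting neighbors in alphabetical/numeric order); mark gray on enter, black on exit:
8 gray
  3 gray
    0 gray
      12 gray
      12 black
    0 black
    6 gray
      6→0: 0 black — skip
      11 gray
        11→3: 3 is gray → back edge
First back edge: 11 → 3.

11->3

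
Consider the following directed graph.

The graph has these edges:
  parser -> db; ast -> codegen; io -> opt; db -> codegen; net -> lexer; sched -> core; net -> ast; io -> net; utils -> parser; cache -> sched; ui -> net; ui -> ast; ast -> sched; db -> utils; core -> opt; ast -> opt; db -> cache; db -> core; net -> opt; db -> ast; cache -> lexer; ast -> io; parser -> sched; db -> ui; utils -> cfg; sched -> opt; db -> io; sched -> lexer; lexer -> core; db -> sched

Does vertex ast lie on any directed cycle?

ast is on a cycle iff ast can reach itself via ≥1 edge.
ast → io → net → ast — yes.

Yes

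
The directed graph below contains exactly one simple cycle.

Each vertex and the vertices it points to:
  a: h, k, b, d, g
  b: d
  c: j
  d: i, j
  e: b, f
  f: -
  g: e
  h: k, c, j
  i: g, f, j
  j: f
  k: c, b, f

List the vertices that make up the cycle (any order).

b, d, e, g, i

DFS with gray/black marking from d:
d gray
  i gray
    g gray
      e gray
        b gray
          b→d: d is gray → back edge
Back edge closes the cycle d → i → g → e → b → d; its vertices are {b, d, e, g, i}.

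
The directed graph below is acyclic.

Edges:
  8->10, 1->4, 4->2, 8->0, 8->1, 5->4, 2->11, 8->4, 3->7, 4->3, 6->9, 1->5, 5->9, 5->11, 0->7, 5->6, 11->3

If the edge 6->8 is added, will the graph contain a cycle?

Adding 6→8 creates a cycle iff 8 can already reach 6.
Path from 8: 8 → 1 → 5 → 6.
So 8 → … → 6 → 8 is a cycle.

Yes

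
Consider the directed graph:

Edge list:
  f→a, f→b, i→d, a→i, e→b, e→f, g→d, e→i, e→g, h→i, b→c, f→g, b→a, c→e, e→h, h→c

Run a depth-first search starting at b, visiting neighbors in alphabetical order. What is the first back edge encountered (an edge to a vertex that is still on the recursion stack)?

e->b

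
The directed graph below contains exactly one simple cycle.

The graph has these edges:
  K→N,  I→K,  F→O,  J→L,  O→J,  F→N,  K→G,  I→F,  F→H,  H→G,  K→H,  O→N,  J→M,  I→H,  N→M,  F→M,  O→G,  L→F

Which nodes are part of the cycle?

F, J, L, O

DFS with gray/black marking from F:
F gray
  O gray
    J gray
      M gray
      M black
      L gray
        L→F: F is gray → back edge
Back edge closes the cycle F → O → J → L → F; its vertices are {F, J, L, O}.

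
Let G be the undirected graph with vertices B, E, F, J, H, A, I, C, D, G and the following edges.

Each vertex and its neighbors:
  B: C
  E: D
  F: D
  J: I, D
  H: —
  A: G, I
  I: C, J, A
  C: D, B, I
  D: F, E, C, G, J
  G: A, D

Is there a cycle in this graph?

Yes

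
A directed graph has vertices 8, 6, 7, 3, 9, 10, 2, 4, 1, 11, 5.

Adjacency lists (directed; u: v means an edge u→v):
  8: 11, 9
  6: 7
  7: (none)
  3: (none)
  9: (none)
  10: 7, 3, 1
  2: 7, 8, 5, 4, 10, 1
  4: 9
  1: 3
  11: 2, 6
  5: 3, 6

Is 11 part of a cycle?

Yes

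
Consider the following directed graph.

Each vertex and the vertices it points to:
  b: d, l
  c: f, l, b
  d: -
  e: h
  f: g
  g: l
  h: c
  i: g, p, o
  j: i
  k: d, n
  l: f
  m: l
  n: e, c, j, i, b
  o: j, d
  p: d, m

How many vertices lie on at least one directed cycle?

A vertex is on a directed cycle iff it belongs to a strongly connected component of size ≥ 2 (or has a self-loop).
The vertices on cycles are {f, g, i, j, l, o} — 6 in total.

6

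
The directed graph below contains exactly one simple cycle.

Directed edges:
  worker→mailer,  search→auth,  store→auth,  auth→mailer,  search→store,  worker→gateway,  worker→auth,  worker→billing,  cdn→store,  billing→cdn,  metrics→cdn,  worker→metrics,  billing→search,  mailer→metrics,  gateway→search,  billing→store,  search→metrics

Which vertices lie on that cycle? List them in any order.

cdn, auth, store, mailer, metrics

DFS with gray/black marking from mailer:
mailer gray
  metrics gray
    cdn gray
      store gray
        auth gray
          auth→mailer: mailer is gray → back edge
Back edge closes the cycle mailer → metrics → cdn → store → auth → mailer; its vertices are {cdn, auth, store, mailer, metrics}.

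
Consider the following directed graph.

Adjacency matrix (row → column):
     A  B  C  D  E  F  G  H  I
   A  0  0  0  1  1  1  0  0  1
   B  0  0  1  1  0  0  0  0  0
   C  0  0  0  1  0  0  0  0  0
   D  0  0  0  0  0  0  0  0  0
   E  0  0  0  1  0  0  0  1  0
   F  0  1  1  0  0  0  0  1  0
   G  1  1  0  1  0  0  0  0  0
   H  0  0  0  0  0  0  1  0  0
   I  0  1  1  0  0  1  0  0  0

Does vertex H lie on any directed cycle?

Yes

H is on a cycle iff H can reach itself via ≥1 edge.
H → G → A → F → H — yes.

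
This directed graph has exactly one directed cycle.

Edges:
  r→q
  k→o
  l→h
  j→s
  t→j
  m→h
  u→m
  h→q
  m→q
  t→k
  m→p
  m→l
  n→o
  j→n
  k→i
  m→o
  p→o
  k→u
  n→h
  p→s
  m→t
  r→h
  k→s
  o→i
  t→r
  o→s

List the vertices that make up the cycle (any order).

k, m, t, u

DFS with gray/black marking from t:
t gray
  r gray
    q gray
    q black
    h gray
      h→q: q black — skip
    h black
  r black
  k gray
    s gray
    s black
    u gray
      m gray
        m→t: t is gray → back edge
Back edge closes the cycle t → k → u → m → t; its vertices are {k, m, t, u}.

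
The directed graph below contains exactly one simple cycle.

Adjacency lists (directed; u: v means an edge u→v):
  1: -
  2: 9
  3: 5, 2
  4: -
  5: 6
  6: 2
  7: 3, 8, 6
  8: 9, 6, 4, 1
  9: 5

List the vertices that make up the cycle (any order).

DFS with gray/black marking from 6:
6 gray
  2 gray
    9 gray
      5 gray
        5→6: 6 is gray → back edge
Back edge closes the cycle 6 → 2 → 9 → 5 → 6; its vertices are {2, 5, 6, 9}.

2, 5, 6, 9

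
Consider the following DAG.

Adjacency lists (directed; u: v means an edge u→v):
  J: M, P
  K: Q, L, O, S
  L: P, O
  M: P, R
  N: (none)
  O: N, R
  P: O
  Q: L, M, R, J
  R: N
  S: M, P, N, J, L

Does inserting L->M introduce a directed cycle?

Adding L→M creates a cycle iff M can already reach L.
Explore from M: no path reaches L. The graph stays acyclic.

No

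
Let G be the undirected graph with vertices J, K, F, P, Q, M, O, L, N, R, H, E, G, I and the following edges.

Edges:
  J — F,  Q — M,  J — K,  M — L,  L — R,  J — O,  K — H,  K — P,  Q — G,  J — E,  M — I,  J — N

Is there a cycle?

No

DFS, tracking each vertex's parent; an edge to a visited non-parent vertex closes a cycle.
Start from R:
visit R (parent –)
  visit L (parent R)
    L–R: parent, skip
    visit M (parent L)
      M–L: parent, skip
      visit Q (parent M)
        visit G (parent Q)
          G–Q: parent, skip
        Q–M: parent, skip
      visit I (parent M)
        I–M: parent, skip
visit J (parent –)
  visit O (parent J)
    O–J: parent, skip
  visit F (parent J)
    F–J: parent, skip
  visit K (parent J)
    K–J: parent, skip
    visit H (parent K)
      H–K: parent, skip
    visit P (parent K)
      P–K: parent, skip
  visit N (parent J)
    N–J: parent, skip
  visit E (parent J)
    E–J: parent, skip
No non-parent visited neighbor found — the graph is a forest.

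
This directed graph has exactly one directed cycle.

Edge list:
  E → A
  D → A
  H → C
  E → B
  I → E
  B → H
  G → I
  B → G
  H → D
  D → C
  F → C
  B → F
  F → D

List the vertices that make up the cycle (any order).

DFS with gray/black marking from B:
B gray
  F gray
    C gray
    C black
    D gray
      D→C: C black — skip
      A gray
      A black
    D black
  F black
  H gray
    H→C: C black — skip
    H→D: D black — skip
  H black
  G gray
    I gray
      E gray
        E→B: B is gray → back edge
Back edge closes the cycle B → G → I → E → B; its vertices are {B, E, G, I}.

B, E, G, I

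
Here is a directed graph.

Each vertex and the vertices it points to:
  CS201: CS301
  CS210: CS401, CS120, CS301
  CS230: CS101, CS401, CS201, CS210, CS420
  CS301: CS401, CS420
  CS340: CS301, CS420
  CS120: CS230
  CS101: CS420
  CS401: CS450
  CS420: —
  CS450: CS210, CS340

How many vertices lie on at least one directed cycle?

8

A vertex is on a directed cycle iff it belongs to a strongly connected component of size ≥ 2 (or has a self-loop).
The vertices on cycles are {CS120, CS201, CS210, CS230, CS301, CS340, CS401, CS450} — 8 in total.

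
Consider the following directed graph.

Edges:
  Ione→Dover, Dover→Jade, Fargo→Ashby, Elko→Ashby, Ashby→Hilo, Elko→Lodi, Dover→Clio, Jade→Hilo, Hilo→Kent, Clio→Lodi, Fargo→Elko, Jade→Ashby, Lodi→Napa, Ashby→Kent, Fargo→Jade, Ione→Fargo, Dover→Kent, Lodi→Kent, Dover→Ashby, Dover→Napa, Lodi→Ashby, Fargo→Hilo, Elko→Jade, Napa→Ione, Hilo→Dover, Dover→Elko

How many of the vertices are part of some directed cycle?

10

A vertex is on a directed cycle iff it belongs to a strongly connected component of size ≥ 2 (or has a self-loop).
The vertices on cycles are {Clio, Elko, Hilo, Ione, Jade, Lodi, Napa, Ashby, Dover, Fargo} — 10 in total.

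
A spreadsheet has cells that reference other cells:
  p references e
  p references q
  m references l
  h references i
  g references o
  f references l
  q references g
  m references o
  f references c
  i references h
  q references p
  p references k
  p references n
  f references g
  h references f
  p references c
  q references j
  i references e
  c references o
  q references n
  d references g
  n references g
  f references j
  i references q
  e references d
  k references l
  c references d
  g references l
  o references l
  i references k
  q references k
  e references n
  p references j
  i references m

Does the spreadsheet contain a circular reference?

Yes

DFS with white/gray/black marking, starting from f:
f gray
  g gray
    o gray
      l gray
      l black
    o black
    g→l: l black — skip
  g black
  j gray
  j black
  f→l: l black — skip
  c gray
    d gray
      d→g: g black — skip
    d black
    c→o: o black — skip
  c black
f black
e gray
  e→d: d black — skip
  n gray
    n→g: g black — skip
  n black
e black
h gray
  h→f: f black — skip
  i gray
    i→e: e black — skip
    m gray
      m→o: o black — skip
      m→l: l black — skip
    m black
    q gray
      q→g: g black — skip
      q→n: n black — skip
      p gray
        p→n: n black — skip
        k gray
          k→l: l black — skip
        k black
        p→j: j black — skip
        p→c: c black — skip
        p→q: q is gray → back edge
Back edge found, so a cycle exists: q → p → q.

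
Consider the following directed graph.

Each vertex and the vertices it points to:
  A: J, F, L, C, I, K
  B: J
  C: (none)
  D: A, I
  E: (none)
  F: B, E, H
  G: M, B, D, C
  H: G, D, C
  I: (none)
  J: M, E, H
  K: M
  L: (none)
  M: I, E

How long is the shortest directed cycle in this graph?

For each vertex v, BFS finds the shortest path from v back to v.
The shortest such closed walk is F → H → D → A → F, length 4.

4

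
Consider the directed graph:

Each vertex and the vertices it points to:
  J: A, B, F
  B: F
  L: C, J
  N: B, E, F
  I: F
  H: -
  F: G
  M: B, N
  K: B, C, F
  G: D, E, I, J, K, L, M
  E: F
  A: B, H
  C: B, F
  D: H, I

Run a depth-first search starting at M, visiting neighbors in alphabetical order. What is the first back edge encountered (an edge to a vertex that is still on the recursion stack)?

I->F

DFS from M (visiting neighbors in alphabetical order); mark gray on enter, black on exit:
M gray
  B gray
    F gray
      G gray
        D gray
          H gray
          H black
          I gray
            I→F: F is gray → back edge
First back edge: I → F.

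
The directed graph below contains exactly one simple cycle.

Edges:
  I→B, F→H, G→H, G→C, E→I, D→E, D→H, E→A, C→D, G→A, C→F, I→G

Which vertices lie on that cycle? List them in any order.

C, D, E, G, I

DFS with gray/black marking from I:
I gray
  B gray
  B black
  G gray
    H gray
    H black
    A gray
    A black
    C gray
      F gray
        F→H: H black — skip
      F black
      D gray
        E gray
          E→A: A black — skip
          E→I: I is gray → back edge
Back edge closes the cycle I → G → C → D → E → I; its vertices are {C, D, E, G, I}.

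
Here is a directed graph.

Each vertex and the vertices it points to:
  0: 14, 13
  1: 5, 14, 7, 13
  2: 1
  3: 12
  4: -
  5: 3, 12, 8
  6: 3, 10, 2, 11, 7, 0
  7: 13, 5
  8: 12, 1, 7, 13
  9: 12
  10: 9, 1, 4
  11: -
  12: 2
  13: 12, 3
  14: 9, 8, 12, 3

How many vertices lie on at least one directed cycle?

A vertex is on a directed cycle iff it belongs to a strongly connected component of size ≥ 2 (or has a self-loop).
The vertices on cycles are {1, 2, 3, 5, 7, 8, 9, 12, 13, 14} — 10 in total.

10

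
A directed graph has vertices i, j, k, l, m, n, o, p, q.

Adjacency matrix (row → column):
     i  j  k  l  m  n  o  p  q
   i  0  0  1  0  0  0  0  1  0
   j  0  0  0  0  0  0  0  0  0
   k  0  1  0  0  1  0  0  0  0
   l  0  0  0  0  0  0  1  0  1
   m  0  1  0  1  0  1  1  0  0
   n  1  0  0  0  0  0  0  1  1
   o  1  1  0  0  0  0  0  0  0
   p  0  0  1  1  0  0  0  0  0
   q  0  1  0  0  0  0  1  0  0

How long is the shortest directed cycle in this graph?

For each vertex v, BFS finds the shortest path from v back to v.
The shortest such closed walk is n → i → k → m → n, length 4.

4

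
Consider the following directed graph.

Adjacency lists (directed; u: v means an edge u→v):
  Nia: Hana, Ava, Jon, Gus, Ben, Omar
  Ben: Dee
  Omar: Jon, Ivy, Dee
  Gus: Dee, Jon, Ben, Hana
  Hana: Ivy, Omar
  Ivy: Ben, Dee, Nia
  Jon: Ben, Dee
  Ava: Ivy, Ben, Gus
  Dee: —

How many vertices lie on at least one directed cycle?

A vertex is on a directed cycle iff it belongs to a strongly connected component of size ≥ 2 (or has a self-loop).
The vertices on cycles are {Ava, Gus, Ivy, Nia, Hana, Omar} — 6 in total.

6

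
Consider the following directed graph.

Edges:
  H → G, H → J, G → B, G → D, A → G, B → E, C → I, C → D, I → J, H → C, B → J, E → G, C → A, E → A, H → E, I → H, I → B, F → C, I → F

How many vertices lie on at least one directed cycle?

8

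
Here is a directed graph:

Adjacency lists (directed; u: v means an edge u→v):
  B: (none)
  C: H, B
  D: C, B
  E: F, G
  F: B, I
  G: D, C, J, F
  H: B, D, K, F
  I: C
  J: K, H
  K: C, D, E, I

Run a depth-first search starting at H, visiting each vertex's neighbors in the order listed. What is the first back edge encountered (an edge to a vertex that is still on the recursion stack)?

C→H

DFS from H (visiting each vertex's neighbors in the order listed); mark gray on enter, black on exit:
H gray
  B gray
  B black
  D gray
    C gray
      C→H: H is gray → back edge
First back edge: C → H.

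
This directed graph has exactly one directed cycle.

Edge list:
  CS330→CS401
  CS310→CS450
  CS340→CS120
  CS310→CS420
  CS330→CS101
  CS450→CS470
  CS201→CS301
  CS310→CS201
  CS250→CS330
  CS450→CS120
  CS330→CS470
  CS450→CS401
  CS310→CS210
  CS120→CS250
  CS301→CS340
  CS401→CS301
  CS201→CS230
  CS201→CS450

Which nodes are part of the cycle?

DFS with gray/black marking from CS301:
CS301 gray
  CS340 gray
    CS120 gray
      CS250 gray
        CS330 gray
          CS101 gray
          CS101 black
          CS470 gray
          CS470 black
          CS401 gray
            CS401→CS301: CS301 is gray → back edge
Back edge closes the cycle CS301 → CS340 → CS120 → CS250 → CS330 → CS401 → CS301; its vertices are {CS120, CS250, CS301, CS330, CS340, CS401}.

CS120, CS250, CS301, CS330, CS340, CS401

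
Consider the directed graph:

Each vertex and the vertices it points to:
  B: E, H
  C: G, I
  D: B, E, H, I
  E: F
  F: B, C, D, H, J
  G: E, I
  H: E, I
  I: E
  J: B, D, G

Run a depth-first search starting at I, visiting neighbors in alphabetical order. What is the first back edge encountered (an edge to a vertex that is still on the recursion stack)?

DFS from I (visiting neighbors in alphabetical order); mark gray on enter, black on exit:
I gray
  E gray
    F gray
      B gray
        B→E: E is gray → back edge
First back edge: B → E.

B->E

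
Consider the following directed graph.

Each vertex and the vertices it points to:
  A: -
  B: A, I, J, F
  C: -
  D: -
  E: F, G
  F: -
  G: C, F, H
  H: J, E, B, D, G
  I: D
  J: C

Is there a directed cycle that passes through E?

Yes

E is on a cycle iff E can reach itself via ≥1 edge.
E → G → H → E — yes.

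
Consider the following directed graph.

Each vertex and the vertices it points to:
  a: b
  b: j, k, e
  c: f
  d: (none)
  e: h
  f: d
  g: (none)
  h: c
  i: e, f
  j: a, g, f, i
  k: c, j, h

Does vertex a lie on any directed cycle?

Yes

a is on a cycle iff a can reach itself via ≥1 edge.
a → b → j → a — yes.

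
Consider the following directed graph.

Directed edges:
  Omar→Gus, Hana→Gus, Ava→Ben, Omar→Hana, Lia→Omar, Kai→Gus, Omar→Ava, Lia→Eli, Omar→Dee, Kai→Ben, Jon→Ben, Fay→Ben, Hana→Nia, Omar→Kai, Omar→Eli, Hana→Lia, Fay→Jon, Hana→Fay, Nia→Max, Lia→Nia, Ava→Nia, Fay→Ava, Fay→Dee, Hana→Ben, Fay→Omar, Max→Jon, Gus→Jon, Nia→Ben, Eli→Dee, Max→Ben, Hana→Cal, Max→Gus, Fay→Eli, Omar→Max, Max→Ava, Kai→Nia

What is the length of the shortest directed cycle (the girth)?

For each vertex v, BFS finds the shortest path from v back to v.
The shortest such closed walk is Omar → Hana → Lia → Omar, length 3.

3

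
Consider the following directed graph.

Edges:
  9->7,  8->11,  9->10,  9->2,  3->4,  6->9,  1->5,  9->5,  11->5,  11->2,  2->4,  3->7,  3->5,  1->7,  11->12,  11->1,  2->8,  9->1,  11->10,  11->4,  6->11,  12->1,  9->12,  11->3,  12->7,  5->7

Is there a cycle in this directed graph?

Yes

DFS with white/gray/black marking, starting from 2:
2 gray
  4 gray
  4 black
  8 gray
    11 gray
      11→2: 2 is gray → back edge
Back edge found, so a cycle exists: 2 → 8 → 11 → 2.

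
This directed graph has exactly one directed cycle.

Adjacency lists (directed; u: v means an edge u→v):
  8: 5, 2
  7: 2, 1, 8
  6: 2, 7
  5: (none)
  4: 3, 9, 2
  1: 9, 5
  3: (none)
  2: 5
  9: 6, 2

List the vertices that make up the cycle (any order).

DFS with gray/black marking from 9:
9 gray
  6 gray
    2 gray
      5 gray
      5 black
    2 black
    7 gray
      7→2: 2 black — skip
      1 gray
        1→9: 9 is gray → back edge
Back edge closes the cycle 9 → 6 → 7 → 1 → 9; its vertices are {1, 6, 7, 9}.

1, 6, 7, 9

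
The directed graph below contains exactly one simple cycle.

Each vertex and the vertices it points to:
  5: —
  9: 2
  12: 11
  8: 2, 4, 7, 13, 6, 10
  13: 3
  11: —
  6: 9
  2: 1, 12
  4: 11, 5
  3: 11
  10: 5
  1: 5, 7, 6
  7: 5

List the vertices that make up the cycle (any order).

DFS with gray/black marking from 2:
2 gray
  1 gray
    5 gray
    5 black
    7 gray
      7→5: 5 black — skip
    7 black
    6 gray
      9 gray
        9→2: 2 is gray → back edge
Back edge closes the cycle 2 → 1 → 6 → 9 → 2; its vertices are {1, 2, 6, 9}.

1, 2, 6, 9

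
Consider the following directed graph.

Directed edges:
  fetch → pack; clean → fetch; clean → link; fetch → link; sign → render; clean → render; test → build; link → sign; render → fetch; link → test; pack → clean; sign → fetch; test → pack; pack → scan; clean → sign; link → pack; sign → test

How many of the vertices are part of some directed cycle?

A vertex is on a directed cycle iff it belongs to a strongly connected component of size ≥ 2 (or has a self-loop).
The vertices on cycles are {link, pack, sign, test, clean, fetch, render} — 7 in total.

7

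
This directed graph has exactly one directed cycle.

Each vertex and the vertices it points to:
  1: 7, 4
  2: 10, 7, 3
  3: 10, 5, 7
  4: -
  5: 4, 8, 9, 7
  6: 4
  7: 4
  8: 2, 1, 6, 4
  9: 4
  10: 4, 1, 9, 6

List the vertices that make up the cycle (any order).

2, 3, 5, 8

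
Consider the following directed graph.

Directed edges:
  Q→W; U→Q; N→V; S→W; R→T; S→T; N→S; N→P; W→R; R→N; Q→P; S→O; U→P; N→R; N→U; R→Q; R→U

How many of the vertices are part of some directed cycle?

6

A vertex is on a directed cycle iff it belongs to a strongly connected component of size ≥ 2 (or has a self-loop).
The vertices on cycles are {N, Q, R, S, U, W} — 6 in total.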